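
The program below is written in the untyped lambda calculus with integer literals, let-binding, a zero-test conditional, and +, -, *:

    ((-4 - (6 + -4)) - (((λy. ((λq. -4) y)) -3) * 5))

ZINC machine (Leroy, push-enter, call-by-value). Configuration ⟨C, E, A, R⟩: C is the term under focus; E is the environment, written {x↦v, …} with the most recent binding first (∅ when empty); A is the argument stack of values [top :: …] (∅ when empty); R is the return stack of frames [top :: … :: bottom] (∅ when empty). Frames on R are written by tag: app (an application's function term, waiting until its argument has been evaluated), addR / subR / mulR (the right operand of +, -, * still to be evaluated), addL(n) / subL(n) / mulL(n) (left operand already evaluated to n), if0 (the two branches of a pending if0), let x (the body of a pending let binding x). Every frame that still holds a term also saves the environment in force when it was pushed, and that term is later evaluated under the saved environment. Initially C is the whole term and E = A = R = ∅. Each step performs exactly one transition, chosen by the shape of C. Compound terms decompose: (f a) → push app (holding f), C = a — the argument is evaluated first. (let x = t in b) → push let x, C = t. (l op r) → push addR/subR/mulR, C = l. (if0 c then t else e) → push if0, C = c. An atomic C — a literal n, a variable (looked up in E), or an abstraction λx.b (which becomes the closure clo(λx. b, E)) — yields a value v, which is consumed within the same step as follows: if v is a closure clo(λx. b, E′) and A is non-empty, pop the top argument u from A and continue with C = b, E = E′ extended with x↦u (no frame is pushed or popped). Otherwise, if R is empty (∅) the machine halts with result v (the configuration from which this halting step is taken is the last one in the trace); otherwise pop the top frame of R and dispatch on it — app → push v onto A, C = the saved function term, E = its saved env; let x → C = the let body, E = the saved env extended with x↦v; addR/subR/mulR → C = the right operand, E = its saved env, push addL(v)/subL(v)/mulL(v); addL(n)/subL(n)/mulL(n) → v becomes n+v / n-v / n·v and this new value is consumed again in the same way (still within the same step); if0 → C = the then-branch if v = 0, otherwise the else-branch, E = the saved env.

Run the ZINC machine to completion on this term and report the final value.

Answer: 14

Machine steps:
[0] ⟨C=((-4 - (6 + -4)) - (((λy. ((λq. -4) y)) -3) * 5)); E=∅; A=∅; R=∅⟩
[1] ⟨C=(-4 - (6 + -4)); E=∅; A=∅; R=[subR]⟩
[2] ⟨C=-4; E=∅; A=∅; R=[subR :: subR]⟩
[3] ⟨C=(6 + -4); E=∅; A=∅; R=[subL(-4) :: subR]⟩
[4] ⟨C=6; E=∅; A=∅; R=[addR :: subL(-4) :: subR]⟩
[5] ⟨C=-4; E=∅; A=∅; R=[addL(6) :: subL(-4) :: subR]⟩
[6] ⟨C=(((λy. ((λq. -4) y)) -3) * 5); E=∅; A=∅; R=[subL(-6)]⟩
[7] ⟨C=((λy. ((λq. -4) y)) -3); E=∅; A=∅; R=[mulR :: subL(-6)]⟩
[8] ⟨C=-3; E=∅; A=∅; R=[app :: mulR :: subL(-6)]⟩
[9] ⟨C=(λy. ((λq. -4) y)); E=∅; A=[-3]; R=[mulR :: subL(-6)]⟩
[10] ⟨C=((λq. -4) y); E={y↦-3}; A=∅; R=[mulR :: subL(-6)]⟩
[11] ⟨C=y; E={y↦-3}; A=∅; R=[app :: mulR :: subL(-6)]⟩
[12] ⟨C=(λq. -4); E={y↦-3}; A=[-3]; R=[mulR :: subL(-6)]⟩
[13] ⟨C=-4; E={q↦-3, y↦-3}; A=∅; R=[mulR :: subL(-6)]⟩
[14] ⟨C=5; E=∅; A=∅; R=[mulL(-4) :: subL(-6)]⟩
→ final value 14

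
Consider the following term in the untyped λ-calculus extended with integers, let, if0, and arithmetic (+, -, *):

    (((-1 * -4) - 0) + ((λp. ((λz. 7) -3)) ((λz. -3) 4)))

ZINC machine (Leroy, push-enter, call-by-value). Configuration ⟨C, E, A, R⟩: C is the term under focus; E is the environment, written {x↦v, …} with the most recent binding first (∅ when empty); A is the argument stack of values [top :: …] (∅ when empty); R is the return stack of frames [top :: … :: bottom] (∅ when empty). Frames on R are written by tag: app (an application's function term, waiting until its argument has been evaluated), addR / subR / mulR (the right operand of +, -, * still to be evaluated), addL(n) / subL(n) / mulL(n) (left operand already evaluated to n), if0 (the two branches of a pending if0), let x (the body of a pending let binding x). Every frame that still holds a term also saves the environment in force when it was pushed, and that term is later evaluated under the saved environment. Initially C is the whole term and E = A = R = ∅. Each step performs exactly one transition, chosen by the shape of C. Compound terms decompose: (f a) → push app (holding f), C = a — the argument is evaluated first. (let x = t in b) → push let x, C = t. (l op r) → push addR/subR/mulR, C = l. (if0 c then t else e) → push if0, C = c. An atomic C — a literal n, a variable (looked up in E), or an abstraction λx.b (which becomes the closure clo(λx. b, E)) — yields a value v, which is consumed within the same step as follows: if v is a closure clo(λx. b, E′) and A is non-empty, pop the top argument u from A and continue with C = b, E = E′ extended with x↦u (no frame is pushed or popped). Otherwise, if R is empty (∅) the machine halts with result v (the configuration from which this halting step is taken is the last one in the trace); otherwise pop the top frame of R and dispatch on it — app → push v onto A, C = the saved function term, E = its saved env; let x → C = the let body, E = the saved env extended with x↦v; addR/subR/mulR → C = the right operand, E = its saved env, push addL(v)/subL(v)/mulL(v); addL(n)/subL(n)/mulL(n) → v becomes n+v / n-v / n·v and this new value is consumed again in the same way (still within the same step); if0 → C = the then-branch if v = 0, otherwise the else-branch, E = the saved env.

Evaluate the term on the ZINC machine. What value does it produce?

Answer: 11

Machine steps:
0. <C=(((-1 * -4) - 0) + ((λp. ((λz. 7) -3)) ((λz. -3) 4))), E=∅, A=∅, R=∅>
1. <C=((-1 * -4) - 0), E=∅, A=∅, R=[addR]>
2. <C=(-1 * -4), E=∅, A=∅, R=[subR :: addR]>
3. <C=-1, E=∅, A=∅, R=[mulR :: subR :: addR]>
4. <C=-4, E=∅, A=∅, R=[mulL(-1) :: subR :: addR]>
5. <C=0, E=∅, A=∅, R=[subL(4) :: addR]>
6. <C=((λp. ((λz. 7) -3)) ((λz. -3) 4)), E=∅, A=∅, R=[addL(4)]>
7. <C=((λz. -3) 4), E=∅, A=∅, R=[app :: addL(4)]>
8. <C=4, E=∅, A=∅, R=[app :: app :: addL(4)]>
9. <C=(λz. -3), E=∅, A=[4], R=[app :: addL(4)]>
10. <C=-3, E={z↦4}, A=∅, R=[app :: addL(4)]>
11. <C=(λp. ((λz. 7) -3)), E=∅, A=[-3], R=[addL(4)]>
12. <C=((λz. 7) -3), E={p↦-3}, A=∅, R=[addL(4)]>
13. <C=-3, E={p↦-3}, A=∅, R=[app :: addL(4)]>
14. <C=(λz. 7), E={p↦-3}, A=[-3], R=[addL(4)]>
15. <C=7, E={z↦-3, p↦-3}, A=∅, R=[addL(4)]>
→ final value 11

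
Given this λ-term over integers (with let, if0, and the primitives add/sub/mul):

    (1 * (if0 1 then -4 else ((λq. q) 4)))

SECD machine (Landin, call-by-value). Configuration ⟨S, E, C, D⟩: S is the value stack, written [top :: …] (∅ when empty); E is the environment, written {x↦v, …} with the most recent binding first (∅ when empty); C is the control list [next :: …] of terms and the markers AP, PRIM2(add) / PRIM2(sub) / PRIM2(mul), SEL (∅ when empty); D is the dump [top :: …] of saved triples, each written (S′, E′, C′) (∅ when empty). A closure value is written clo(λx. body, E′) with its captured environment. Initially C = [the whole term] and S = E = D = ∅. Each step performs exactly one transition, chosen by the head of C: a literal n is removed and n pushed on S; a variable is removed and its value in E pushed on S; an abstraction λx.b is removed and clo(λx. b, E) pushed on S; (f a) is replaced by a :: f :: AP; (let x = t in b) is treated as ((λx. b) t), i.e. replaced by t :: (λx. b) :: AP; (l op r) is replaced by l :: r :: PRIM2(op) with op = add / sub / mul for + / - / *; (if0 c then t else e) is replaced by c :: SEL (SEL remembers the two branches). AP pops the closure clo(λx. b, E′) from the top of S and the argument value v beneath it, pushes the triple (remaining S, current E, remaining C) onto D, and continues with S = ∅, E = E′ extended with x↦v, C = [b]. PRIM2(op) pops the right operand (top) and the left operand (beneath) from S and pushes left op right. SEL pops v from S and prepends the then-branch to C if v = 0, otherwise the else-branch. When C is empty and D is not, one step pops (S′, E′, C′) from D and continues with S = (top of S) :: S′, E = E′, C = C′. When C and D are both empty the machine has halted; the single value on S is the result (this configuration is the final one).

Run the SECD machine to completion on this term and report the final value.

0. ⟨S=∅; E=∅; C=[(1 * (if0 1 then -4 else ((λq. q) 4)))]; D=∅⟩
1. ⟨S=∅; E=∅; C=[1 :: (if0 1 then -4 else ((λq. q) 4)) :: PRIM2(mul)]; D=∅⟩
2. ⟨S=[1]; E=∅; C=[(if0 1 then -4 else ((λq. q) 4)) :: PRIM2(mul)]; D=∅⟩
3. ⟨S=[1]; E=∅; C=[1 :: SEL :: PRIM2(mul)]; D=∅⟩
4. ⟨S=[1 :: 1]; E=∅; C=[SEL :: PRIM2(mul)]; D=∅⟩
5. ⟨S=[1]; E=∅; C=[((λq. q) 4) :: PRIM2(mul)]; D=∅⟩
6. ⟨S=[1]; E=∅; C=[4 :: (λq. q) :: AP :: PRIM2(mul)]; D=∅⟩
7. ⟨S=[4 :: 1]; E=∅; C=[(λq. q) :: AP :: PRIM2(mul)]; D=∅⟩
8. ⟨S=[clo(λq. q, ∅) :: 4 :: 1]; E=∅; C=[AP :: PRIM2(mul)]; D=∅⟩
9. ⟨S=∅; E={q↦4}; C=[q]; D=[([1], ∅, [PRIM2(mul)])]⟩
10. ⟨S=[4]; E={q↦4}; C=∅; D=[([1], ∅, [PRIM2(mul)])]⟩
11. ⟨S=[4 :: 1]; E=∅; C=[PRIM2(mul)]; D=∅⟩
12. ⟨S=[4]; E=∅; C=∅; D=∅⟩
→ final value 4

Answer: 4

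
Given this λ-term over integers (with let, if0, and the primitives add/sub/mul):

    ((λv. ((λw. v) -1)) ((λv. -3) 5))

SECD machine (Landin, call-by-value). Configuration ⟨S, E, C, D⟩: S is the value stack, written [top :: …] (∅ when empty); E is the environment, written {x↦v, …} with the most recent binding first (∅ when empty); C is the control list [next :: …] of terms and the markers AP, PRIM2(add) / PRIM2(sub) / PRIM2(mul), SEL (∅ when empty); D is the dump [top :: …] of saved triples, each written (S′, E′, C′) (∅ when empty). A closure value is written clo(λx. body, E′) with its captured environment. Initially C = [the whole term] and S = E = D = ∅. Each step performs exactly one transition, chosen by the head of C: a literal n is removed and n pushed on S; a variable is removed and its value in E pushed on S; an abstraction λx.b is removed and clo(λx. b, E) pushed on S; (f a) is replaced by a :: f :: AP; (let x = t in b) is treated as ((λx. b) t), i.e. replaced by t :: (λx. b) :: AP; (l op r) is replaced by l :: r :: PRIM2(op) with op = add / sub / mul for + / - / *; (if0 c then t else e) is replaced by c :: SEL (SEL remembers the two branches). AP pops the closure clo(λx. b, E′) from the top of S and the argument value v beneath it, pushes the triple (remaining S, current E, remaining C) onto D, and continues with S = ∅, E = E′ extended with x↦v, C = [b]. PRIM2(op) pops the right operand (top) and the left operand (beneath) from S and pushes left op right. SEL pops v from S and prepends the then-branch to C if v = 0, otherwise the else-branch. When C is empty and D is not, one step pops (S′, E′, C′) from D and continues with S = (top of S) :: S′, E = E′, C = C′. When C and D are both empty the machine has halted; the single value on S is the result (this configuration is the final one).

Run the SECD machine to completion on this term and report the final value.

[0] ⟨S=∅; E=∅; C=[((λv. ((λw. v) -1)) ((λv. -3) 5))]; D=∅⟩
[1] ⟨S=∅; E=∅; C=[((λv. -3) 5) :: (λv. ((λw. v) -1)) :: AP]; D=∅⟩
[2] ⟨S=∅; E=∅; C=[5 :: (λv. -3) :: AP :: (λv. ((λw. v) -1)) :: AP]; D=∅⟩
[3] ⟨S=[5]; E=∅; C=[(λv. -3) :: AP :: (λv. ((λw. v) -1)) :: AP]; D=∅⟩
[4] ⟨S=[clo(λv. -3, ∅) :: 5]; E=∅; C=[AP :: (λv. ((λw. v) -1)) :: AP]; D=∅⟩
[5] ⟨S=∅; E={v↦5}; C=[-3]; D=[(∅, ∅, [(λv. ((λw. v) -1)) :: AP])]⟩
[6] ⟨S=[-3]; E={v↦5}; C=∅; D=[(∅, ∅, [(λv. ((λw. v) -1)) :: AP])]⟩
[7] ⟨S=[-3]; E=∅; C=[(λv. ((λw. v) -1)) :: AP]; D=∅⟩
[8] ⟨S=[clo(λv. ((λw. v) -1), ∅) :: -3]; E=∅; C=[AP]; D=∅⟩
[9] ⟨S=∅; E={v↦-3}; C=[((λw. v) -1)]; D=[(∅, ∅, ∅)]⟩
[10] ⟨S=∅; E={v↦-3}; C=[-1 :: (λw. v) :: AP]; D=[(∅, ∅, ∅)]⟩
[11] ⟨S=[-1]; E={v↦-3}; C=[(λw. v) :: AP]; D=[(∅, ∅, ∅)]⟩
[12] ⟨S=[clo(λw. v, {v↦-3}) :: -1]; E={v↦-3}; C=[AP]; D=[(∅, ∅, ∅)]⟩
[13] ⟨S=∅; E={w↦-1, v↦-3}; C=[v]; D=[(∅, {v↦-3}, ∅) :: (∅, ∅, ∅)]⟩
[14] ⟨S=[-3]; E={w↦-1, v↦-3}; C=∅; D=[(∅, {v↦-3}, ∅) :: (∅, ∅, ∅)]⟩
[15] ⟨S=[-3]; E={v↦-3}; C=∅; D=[(∅, ∅, ∅)]⟩
[16] ⟨S=[-3]; E=∅; C=∅; D=∅⟩
→ final value -3

Answer: -3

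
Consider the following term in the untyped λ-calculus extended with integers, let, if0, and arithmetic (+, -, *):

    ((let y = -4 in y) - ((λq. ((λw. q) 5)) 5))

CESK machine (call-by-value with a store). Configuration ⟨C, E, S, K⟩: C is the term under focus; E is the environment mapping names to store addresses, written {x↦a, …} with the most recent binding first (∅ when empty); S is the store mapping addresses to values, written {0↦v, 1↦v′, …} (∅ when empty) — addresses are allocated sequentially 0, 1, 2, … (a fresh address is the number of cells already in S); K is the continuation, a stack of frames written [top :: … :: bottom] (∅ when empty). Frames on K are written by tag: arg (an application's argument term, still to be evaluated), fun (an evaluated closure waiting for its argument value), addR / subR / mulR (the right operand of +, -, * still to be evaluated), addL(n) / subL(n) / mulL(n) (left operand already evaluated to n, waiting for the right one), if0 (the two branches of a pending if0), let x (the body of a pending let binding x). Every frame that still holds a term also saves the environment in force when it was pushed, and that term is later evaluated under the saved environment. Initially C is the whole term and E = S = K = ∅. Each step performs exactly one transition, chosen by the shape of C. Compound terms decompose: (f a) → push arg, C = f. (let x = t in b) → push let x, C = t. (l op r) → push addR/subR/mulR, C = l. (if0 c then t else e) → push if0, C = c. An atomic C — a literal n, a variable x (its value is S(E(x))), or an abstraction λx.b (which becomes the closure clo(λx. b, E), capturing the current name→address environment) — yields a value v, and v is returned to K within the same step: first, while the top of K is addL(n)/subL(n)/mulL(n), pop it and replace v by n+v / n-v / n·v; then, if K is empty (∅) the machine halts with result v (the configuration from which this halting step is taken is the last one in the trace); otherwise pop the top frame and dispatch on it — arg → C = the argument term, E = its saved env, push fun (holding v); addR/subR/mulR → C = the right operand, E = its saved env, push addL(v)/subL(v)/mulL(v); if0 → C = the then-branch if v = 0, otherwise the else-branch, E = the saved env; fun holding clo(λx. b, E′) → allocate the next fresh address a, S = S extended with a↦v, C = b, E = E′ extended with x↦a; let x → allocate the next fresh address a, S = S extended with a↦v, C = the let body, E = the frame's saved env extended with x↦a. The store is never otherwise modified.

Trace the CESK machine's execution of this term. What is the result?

step 0: ⟨C=((let y = -4 in y) - ((λq. ((λw. q) 5)) 5)); E=∅; S=∅; K=∅⟩
step 1: ⟨C=(let y = -4 in y); E=∅; S=∅; K=[subR]⟩
step 2: ⟨C=-4; E=∅; S=∅; K=[let y :: subR]⟩
step 3: ⟨C=y; E={y↦0}; S={0↦-4}; K=[subR]⟩
step 4: ⟨C=((λq. ((λw. q) 5)) 5); E=∅; S={0↦-4}; K=[subL(-4)]⟩
step 5: ⟨C=(λq. ((λw. q) 5)); E=∅; S={0↦-4}; K=[arg :: subL(-4)]⟩
step 6: ⟨C=5; E=∅; S={0↦-4}; K=[fun :: subL(-4)]⟩
step 7: ⟨C=((λw. q) 5); E={q↦1}; S={0↦-4, 1↦5}; K=[subL(-4)]⟩
step 8: ⟨C=(λw. q); E={q↦1}; S={0↦-4, 1↦5}; K=[arg :: subL(-4)]⟩
step 9: ⟨C=5; E={q↦1}; S={0↦-4, 1↦5}; K=[fun :: subL(-4)]⟩
step 10: ⟨C=q; E={w↦2, q↦1}; S={0↦-4, 1↦5, 2↦5}; K=[subL(-4)]⟩
→ final value -9

Answer: -9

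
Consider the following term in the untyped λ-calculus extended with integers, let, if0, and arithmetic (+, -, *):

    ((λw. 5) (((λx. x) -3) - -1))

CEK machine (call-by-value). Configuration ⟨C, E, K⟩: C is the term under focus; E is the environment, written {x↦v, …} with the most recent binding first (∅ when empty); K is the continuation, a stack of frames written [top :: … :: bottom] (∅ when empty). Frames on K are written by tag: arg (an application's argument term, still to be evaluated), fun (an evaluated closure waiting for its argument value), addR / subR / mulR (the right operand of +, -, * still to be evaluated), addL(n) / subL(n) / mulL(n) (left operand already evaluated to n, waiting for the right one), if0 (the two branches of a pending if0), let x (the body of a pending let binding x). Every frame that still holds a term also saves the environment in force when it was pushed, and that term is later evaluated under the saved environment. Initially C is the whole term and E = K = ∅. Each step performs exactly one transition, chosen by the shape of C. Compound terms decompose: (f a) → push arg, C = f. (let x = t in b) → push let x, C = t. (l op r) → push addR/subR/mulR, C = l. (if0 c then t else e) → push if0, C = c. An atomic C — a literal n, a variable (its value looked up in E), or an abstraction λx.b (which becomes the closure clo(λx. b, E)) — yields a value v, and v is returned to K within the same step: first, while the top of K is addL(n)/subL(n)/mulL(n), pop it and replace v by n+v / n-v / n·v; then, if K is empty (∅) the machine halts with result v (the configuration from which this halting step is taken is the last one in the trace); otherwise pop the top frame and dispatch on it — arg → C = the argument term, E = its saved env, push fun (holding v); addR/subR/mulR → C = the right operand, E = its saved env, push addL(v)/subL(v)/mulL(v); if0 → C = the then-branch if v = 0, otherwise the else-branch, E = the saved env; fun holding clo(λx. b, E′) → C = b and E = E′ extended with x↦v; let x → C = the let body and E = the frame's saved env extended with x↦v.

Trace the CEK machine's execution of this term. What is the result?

Answer: 5

Execution trace:
step 0: ⟨C=((λw. 5) (((λx. x) -3) - -1)); E=∅; K=∅⟩
step 1: ⟨C=(λw. 5); E=∅; K=[arg]⟩
step 2: ⟨C=(((λx. x) -3) - -1); E=∅; K=[fun]⟩
step 3: ⟨C=((λx. x) -3); E=∅; K=[subR :: fun]⟩
step 4: ⟨C=(λx. x); E=∅; K=[arg :: subR :: fun]⟩
step 5: ⟨C=-3; E=∅; K=[fun :: subR :: fun]⟩
step 6: ⟨C=x; E={x↦-3}; K=[subR :: fun]⟩
step 7: ⟨C=-1; E=∅; K=[subL(-3) :: fun]⟩
step 8: ⟨C=5; E={w↦-2}; K=∅⟩
→ final value 5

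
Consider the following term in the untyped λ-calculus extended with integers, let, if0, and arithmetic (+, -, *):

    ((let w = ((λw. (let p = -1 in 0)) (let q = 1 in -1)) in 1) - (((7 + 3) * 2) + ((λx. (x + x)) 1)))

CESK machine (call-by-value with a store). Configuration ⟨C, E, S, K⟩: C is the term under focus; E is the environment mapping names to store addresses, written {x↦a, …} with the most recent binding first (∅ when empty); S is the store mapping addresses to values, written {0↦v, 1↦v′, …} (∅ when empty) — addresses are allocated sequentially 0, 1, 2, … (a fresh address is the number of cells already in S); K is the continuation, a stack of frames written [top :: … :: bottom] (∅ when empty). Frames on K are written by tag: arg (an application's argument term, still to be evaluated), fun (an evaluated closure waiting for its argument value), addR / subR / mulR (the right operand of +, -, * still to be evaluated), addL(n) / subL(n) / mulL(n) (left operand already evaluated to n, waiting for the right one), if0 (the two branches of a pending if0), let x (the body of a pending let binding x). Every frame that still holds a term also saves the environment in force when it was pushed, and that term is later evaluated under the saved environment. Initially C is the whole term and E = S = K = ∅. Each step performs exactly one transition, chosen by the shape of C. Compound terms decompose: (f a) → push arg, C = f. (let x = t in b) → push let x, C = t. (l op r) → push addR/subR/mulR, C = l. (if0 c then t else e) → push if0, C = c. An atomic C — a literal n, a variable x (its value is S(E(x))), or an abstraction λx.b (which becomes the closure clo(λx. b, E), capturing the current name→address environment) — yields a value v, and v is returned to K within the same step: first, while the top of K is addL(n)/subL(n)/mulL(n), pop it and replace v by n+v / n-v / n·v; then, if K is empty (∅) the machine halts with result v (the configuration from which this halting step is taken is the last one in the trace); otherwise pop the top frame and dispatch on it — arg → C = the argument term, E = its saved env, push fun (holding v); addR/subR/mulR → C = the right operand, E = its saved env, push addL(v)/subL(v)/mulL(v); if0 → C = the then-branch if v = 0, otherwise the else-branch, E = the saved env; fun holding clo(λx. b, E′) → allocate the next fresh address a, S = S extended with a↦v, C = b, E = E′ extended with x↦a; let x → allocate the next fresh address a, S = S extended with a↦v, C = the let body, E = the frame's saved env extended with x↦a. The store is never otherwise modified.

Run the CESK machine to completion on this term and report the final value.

t=0: [C=((let w = ((λw. (let p = -1 in 0)) (let q = 1 in -1)) in 1) - (((7 + 3) * 2) + ((λx. (x + x)) 1))) | E=∅ | S=∅ | K=∅]
t=1: [C=(let w = ((λw. (let p = -1 in 0)) (let q = 1 in -1)) in 1) | E=∅ | S=∅ | K=[subR]]
t=2: [C=((λw. (let p = -1 in 0)) (let q = 1 in -1)) | E=∅ | S=∅ | K=[let w :: subR]]
t=3: [C=(λw. (let p = -1 in 0)) | E=∅ | S=∅ | K=[arg :: let w :: subR]]
t=4: [C=(let q = 1 in -1) | E=∅ | S=∅ | K=[fun :: let w :: subR]]
t=5: [C=1 | E=∅ | S=∅ | K=[let q :: fun :: let w :: subR]]
t=6: [C=-1 | E={q↦0} | S={0↦1} | K=[fun :: let w :: subR]]
t=7: [C=(let p = -1 in 0) | E={w↦1} | S={0↦1, 1↦-1} | K=[let w :: subR]]
t=8: [C=-1 | E={w↦1} | S={0↦1, 1↦-1} | K=[let p :: let w :: subR]]
t=9: [C=0 | E={p↦2, w↦1} | S={0↦1, 1↦-1, 2↦-1} | K=[let w :: subR]]
t=10: [C=1 | E={w↦3} | S={0↦1, 1↦-1, 2↦-1, 3↦0} | K=[subR]]
t=11: [C=(((7 + 3) * 2) + ((λx. (x + x)) 1)) | E=∅ | S={0↦1, 1↦-1, 2↦-1, 3↦0} | K=[subL(1)]]
t=12: [C=((7 + 3) * 2) | E=∅ | S={0↦1, 1↦-1, 2↦-1, 3↦0} | K=[addR :: subL(1)]]
t=13: [C=(7 + 3) | E=∅ | S={0↦1, 1↦-1, 2↦-1, 3↦0} | K=[mulR :: addR :: subL(1)]]
t=14: [C=7 | E=∅ | S={0↦1, 1↦-1, 2↦-1, 3↦0} | K=[addR :: mulR :: addR :: subL(1)]]
t=15: [C=3 | E=∅ | S={0↦1, 1↦-1, 2↦-1, 3↦0} | K=[addL(7) :: mulR :: addR :: subL(1)]]
t=16: [C=2 | E=∅ | S={0↦1, 1↦-1, 2↦-1, 3↦0} | K=[mulL(10) :: addR :: subL(1)]]
t=17: [C=((λx. (x + x)) 1) | E=∅ | S={0↦1, 1↦-1, 2↦-1, 3↦0} | K=[addL(20) :: subL(1)]]
t=18: [C=(λx. (x + x)) | E=∅ | S={0↦1, 1↦-1, 2↦-1, 3↦0} | K=[arg :: addL(20) :: subL(1)]]
t=19: [C=1 | E=∅ | S={0↦1, 1↦-1, 2↦-1, 3↦0} | K=[fun :: addL(20) :: subL(1)]]
t=20: [C=(x + x) | E={x↦4} | S={0↦1, 1↦-1, 2↦-1, 3↦0, 4↦1} | K=[addL(20) :: subL(1)]]
t=21: [C=x | E={x↦4} | S={0↦1, 1↦-1, 2↦-1, 3↦0, 4↦1} | K=[addR :: addL(20) :: subL(1)]]
t=22: [C=x | E={x↦4} | S={0↦1, 1↦-1, 2↦-1, 3↦0, 4↦1} | K=[addL(1) :: addL(20) :: subL(1)]]
→ final value -21

Answer: -21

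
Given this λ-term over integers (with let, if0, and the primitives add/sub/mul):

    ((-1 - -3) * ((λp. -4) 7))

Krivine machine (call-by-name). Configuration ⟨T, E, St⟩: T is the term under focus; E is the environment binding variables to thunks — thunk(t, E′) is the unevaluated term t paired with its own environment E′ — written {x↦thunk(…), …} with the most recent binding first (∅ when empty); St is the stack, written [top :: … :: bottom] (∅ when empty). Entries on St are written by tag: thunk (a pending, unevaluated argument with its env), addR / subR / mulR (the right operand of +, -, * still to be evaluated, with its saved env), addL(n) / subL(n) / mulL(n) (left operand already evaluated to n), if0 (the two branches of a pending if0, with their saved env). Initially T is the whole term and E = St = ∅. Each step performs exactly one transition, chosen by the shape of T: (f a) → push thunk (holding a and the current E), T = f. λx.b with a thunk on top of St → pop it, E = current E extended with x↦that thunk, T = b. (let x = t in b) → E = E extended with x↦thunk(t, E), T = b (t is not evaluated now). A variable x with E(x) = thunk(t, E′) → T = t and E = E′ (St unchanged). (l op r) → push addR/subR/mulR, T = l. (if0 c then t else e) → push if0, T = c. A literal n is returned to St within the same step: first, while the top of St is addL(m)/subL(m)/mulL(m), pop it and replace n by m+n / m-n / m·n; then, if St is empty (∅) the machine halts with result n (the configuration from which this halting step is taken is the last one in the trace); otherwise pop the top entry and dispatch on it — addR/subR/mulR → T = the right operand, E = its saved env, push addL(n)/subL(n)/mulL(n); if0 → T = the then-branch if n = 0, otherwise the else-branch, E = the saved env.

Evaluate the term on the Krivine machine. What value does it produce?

0. ⟨T=((-1 - -3) * ((λp. -4) 7)); E=∅; St=∅⟩
1. ⟨T=(-1 - -3); E=∅; St=[mulR]⟩
2. ⟨T=-1; E=∅; St=[subR :: mulR]⟩
3. ⟨T=-3; E=∅; St=[subL(-1) :: mulR]⟩
4. ⟨T=((λp. -4) 7); E=∅; St=[mulL(2)]⟩
5. ⟨T=(λp. -4); E=∅; St=[thunk :: mulL(2)]⟩
6. ⟨T=-4; E={p↦thunk(7, ∅)}; St=[mulL(2)]⟩
→ final value -8

Answer: -8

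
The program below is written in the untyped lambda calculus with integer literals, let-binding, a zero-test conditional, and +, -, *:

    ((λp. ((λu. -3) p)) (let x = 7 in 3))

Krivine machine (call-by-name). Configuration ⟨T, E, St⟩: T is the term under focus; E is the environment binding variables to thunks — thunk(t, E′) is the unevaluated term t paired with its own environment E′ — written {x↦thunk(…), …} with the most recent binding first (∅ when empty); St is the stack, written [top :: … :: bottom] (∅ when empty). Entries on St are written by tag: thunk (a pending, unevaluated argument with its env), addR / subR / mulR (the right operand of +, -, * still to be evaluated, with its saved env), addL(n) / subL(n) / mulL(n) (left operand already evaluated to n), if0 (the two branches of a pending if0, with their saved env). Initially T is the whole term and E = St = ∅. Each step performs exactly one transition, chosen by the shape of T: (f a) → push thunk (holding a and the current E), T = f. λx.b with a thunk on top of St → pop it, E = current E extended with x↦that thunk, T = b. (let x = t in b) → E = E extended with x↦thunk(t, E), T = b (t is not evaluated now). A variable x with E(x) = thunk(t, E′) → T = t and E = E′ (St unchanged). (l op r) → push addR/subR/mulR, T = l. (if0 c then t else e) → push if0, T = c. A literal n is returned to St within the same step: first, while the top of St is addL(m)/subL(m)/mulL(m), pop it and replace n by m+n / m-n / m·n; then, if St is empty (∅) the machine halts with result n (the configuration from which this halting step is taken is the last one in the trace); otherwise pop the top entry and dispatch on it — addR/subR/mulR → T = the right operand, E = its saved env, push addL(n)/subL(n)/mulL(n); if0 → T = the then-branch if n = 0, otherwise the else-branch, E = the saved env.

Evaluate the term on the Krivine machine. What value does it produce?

[0] [T=((λp. ((λu. -3) p)) (let x = 7 in 3)) | E=∅ | St=∅]
[1] [T=(λp. ((λu. -3) p)) | E=∅ | St=[thunk]]
[2] [T=((λu. -3) p) | E={p↦thunk((let x = 7 in 3), ∅)} | St=∅]
[3] [T=(λu. -3) | E={p↦thunk((let x = 7 in 3), ∅)} | St=[thunk]]
[4] [T=-3 | E={u↦thunk(p, {p↦thunk((let x = 7 in 3), ∅)}), p↦thunk((let x = 7 in 3), ∅)} | St=∅]
→ final value -3

Answer: -3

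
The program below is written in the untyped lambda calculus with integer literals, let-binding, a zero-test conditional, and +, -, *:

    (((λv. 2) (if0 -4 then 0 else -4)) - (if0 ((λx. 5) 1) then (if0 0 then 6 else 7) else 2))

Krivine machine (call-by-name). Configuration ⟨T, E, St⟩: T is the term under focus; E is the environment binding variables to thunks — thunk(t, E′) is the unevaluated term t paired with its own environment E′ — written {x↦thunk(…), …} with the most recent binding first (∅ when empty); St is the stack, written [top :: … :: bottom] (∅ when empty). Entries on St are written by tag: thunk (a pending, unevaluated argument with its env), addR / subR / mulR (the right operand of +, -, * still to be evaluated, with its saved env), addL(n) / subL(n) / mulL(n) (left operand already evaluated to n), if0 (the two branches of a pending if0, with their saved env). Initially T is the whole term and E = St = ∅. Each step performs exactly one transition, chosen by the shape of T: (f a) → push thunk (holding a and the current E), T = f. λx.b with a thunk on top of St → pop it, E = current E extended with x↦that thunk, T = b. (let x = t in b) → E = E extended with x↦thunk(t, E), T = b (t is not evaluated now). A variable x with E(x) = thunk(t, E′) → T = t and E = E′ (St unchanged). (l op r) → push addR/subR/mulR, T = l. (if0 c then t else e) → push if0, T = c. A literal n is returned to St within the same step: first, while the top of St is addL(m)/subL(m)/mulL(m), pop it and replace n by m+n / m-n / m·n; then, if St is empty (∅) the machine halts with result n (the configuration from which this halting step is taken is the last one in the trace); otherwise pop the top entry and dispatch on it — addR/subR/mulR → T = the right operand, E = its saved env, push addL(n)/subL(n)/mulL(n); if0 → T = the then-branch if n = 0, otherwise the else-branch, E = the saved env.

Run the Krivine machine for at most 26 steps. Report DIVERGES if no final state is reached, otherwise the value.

Answer: 0

Derivation:
0. <T=(((λv. 2) (if0 -4 then 0 else -4)) - (if0 ((λx. 5) 1) then (if0 0 then 6 else 7) else 2)), E=∅, St=∅>
1. <T=((λv. 2) (if0 -4 then 0 else -4)), E=∅, St=[subR]>
2. <T=(λv. 2), E=∅, St=[thunk :: subR]>
3. <T=2, E={v↦thunk((if0 -4 then 0 else -4), ∅)}, St=[subR]>
4. <T=(if0 ((λx. 5) 1) then (if0 0 then 6 else 7) else 2), E=∅, St=[subL(2)]>
5. <T=((λx. 5) 1), E=∅, St=[if0 :: subL(2)]>
6. <T=(λx. 5), E=∅, St=[thunk :: if0 :: subL(2)]>
7. <T=5, E={x↦thunk(1, ∅)}, St=[if0 :: subL(2)]>
8. <T=2, E=∅, St=[subL(2)]>
→ final value 0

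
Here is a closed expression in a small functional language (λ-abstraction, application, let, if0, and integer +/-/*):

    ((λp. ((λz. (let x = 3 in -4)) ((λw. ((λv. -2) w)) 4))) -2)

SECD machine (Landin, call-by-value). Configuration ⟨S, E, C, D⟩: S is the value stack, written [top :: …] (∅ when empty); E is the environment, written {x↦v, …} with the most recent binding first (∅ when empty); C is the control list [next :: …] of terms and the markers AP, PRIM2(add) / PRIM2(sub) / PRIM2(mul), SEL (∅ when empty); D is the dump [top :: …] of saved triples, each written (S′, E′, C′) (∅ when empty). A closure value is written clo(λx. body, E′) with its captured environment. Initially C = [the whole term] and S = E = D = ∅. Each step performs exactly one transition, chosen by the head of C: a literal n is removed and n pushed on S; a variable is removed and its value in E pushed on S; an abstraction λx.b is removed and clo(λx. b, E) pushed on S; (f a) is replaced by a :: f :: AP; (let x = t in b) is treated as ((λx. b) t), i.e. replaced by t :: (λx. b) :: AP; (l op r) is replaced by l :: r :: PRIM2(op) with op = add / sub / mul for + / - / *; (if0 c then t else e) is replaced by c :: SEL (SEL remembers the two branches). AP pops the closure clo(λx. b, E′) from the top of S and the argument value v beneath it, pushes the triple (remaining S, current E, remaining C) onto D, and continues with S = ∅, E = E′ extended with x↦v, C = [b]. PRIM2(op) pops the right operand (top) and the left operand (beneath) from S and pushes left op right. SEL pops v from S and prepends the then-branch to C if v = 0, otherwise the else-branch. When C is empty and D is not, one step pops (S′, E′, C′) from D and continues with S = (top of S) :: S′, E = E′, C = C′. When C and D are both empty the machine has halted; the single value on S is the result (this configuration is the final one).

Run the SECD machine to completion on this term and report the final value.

0. <S=∅, E=∅, C=[((λp. ((λz. (let x = 3 in -4)) ((λw. ((λv. -2) w)) 4))) -2)], D=∅>
1. <S=∅, E=∅, C=[-2 :: (λp. ((λz. (let x = 3 in -4)) ((λw. ((λv. -2) w)) 4))) :: AP], D=∅>
2. <S=[-2], E=∅, C=[(λp. ((λz. (let x = 3 in -4)) ((λw. ((λv. -2) w)) 4))) :: AP], D=∅>
3. <S=[clo(λp. ((λz. (let x = 3 in -4)) ((λw. ((λv. -2) w)) 4)), ∅) :: -2], E=∅, C=[AP], D=∅>
4. <S=∅, E={p↦-2}, C=[((λz. (let x = 3 in -4)) ((λw. ((λv. -2) w)) 4))], D=[(∅, ∅, ∅)]>
5. <S=∅, E={p↦-2}, C=[((λw. ((λv. -2) w)) 4) :: (λz. (let x = 3 in -4)) :: AP], D=[(∅, ∅, ∅)]>
6. <S=∅, E={p↦-2}, C=[4 :: (λw. ((λv. -2) w)) :: AP :: (λz. (let x = 3 in -4)) :: AP], D=[(∅, ∅, ∅)]>
7. <S=[4], E={p↦-2}, C=[(λw. ((λv. -2) w)) :: AP :: (λz. (let x = 3 in -4)) :: AP], D=[(∅, ∅, ∅)]>
8. <S=[clo(λw. ((λv. -2) w), {p↦-2}) :: 4], E={p↦-2}, C=[AP :: (λz. (let x = 3 in -4)) :: AP], D=[(∅, ∅, ∅)]>
9. <S=∅, E={w↦4, p↦-2}, C=[((λv. -2) w)], D=[(∅, {p↦-2}, [(λz. (let x = 3 in -4)) :: AP]) :: (∅, ∅, ∅)]>
10. <S=∅, E={w↦4, p↦-2}, C=[w :: (λv. -2) :: AP], D=[(∅, {p↦-2}, [(λz. (let x = 3 in -4)) :: AP]) :: (∅, ∅, ∅)]>
11. <S=[4], E={w↦4, p↦-2}, C=[(λv. -2) :: AP], D=[(∅, {p↦-2}, [(λz. (let x = 3 in -4)) :: AP]) :: (∅, ∅, ∅)]>
12. <S=[clo(λv. -2, {w↦4, p↦-2}) :: 4], E={w↦4, p↦-2}, C=[AP], D=[(∅, {p↦-2}, [(λz. (let x = 3 in -4)) :: AP]) :: (∅, ∅, ∅)]>
13. <S=∅, E={v↦4, w↦4, p↦-2}, C=[-2], D=[(∅, {w↦4, p↦-2}, ∅) :: (∅, {p↦-2}, [(λz. (let x = 3 in -4)) :: AP]) :: (∅, ∅, ∅)]>
14. <S=[-2], E={v↦4, w↦4, p↦-2}, C=∅, D=[(∅, {w↦4, p↦-2}, ∅) :: (∅, {p↦-2}, [(λz. (let x = 3 in -4)) :: AP]) :: (∅, ∅, ∅)]>
15. <S=[-2], E={w↦4, p↦-2}, C=∅, D=[(∅, {p↦-2}, [(λz. (let x = 3 in -4)) :: AP]) :: (∅, ∅, ∅)]>
16. <S=[-2], E={p↦-2}, C=[(λz. (let x = 3 in -4)) :: AP], D=[(∅, ∅, ∅)]>
17. <S=[clo(λz. (let x = 3 in -4), {p↦-2}) :: -2], E={p↦-2}, C=[AP], D=[(∅, ∅, ∅)]>
18. <S=∅, E={z↦-2, p↦-2}, C=[(let x = 3 in -4)], D=[(∅, {p↦-2}, ∅) :: (∅, ∅, ∅)]>
19. <S=∅, E={z↦-2, p↦-2}, C=[3 :: (λx. -4) :: AP], D=[(∅, {p↦-2}, ∅) :: (∅, ∅, ∅)]>
20. <S=[3], E={z↦-2, p↦-2}, C=[(λx. -4) :: AP], D=[(∅, {p↦-2}, ∅) :: (∅, ∅, ∅)]>
21. <S=[clo(λx. -4, {z↦-2, p↦-2}) :: 3], E={z↦-2, p↦-2}, C=[AP], D=[(∅, {p↦-2}, ∅) :: (∅, ∅, ∅)]>
22. <S=∅, E={x↦3, z↦-2, p↦-2}, C=[-4], D=[(∅, {z↦-2, p↦-2}, ∅) :: (∅, {p↦-2}, ∅) :: (∅, ∅, ∅)]>
23. <S=[-4], E={x↦3, z↦-2, p↦-2}, C=∅, D=[(∅, {z↦-2, p↦-2}, ∅) :: (∅, {p↦-2}, ∅) :: (∅, ∅, ∅)]>
24. <S=[-4], E={z↦-2, p↦-2}, C=∅, D=[(∅, {p↦-2}, ∅) :: (∅, ∅, ∅)]>
25. <S=[-4], E={p↦-2}, C=∅, D=[(∅, ∅, ∅)]>
26. <S=[-4], E=∅, C=∅, D=∅>
→ final value -4

Answer: -4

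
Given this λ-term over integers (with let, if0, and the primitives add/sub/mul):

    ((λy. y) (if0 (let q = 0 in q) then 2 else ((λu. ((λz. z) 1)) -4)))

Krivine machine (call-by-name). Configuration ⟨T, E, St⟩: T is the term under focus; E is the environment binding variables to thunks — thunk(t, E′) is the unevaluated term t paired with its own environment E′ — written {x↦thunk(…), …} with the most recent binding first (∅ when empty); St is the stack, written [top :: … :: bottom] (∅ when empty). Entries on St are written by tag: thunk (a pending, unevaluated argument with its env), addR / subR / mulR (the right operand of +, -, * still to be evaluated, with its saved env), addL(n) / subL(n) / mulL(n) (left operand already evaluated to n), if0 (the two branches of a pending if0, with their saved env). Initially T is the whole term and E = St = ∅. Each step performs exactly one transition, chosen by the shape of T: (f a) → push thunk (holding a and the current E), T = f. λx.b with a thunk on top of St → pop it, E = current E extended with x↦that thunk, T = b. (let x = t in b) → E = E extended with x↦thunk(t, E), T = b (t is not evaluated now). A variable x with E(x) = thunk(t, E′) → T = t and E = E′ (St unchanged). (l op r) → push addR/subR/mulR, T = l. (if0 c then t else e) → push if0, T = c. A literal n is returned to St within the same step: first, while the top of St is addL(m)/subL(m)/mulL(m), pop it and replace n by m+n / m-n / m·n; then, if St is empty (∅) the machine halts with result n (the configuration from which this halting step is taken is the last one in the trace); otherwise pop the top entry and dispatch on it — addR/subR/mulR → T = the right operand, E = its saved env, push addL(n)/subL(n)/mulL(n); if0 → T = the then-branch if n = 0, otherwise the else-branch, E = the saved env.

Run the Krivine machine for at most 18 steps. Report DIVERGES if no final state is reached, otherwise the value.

t=0: [T=((λy. y) (if0 (let q = 0 in q) then 2 else ((λu. ((λz. z) 1)) -4))) | E=∅ | St=∅]
t=1: [T=(λy. y) | E=∅ | St=[thunk]]
t=2: [T=y | E={y↦thunk((if0 (let q = 0 in q) then 2 else ((λu. ((λz. z) 1)) -4)), ∅)} | St=∅]
t=3: [T=(if0 (let q = 0 in q) then 2 else ((λu. ((λz. z) 1)) -4)) | E=∅ | St=∅]
t=4: [T=(let q = 0 in q) | E=∅ | St=[if0]]
t=5: [T=q | E={q↦thunk(0, ∅)} | St=[if0]]
t=6: [T=0 | E=∅ | St=[if0]]
t=7: [T=2 | E=∅ | St=∅]
→ final value 2

Answer: 2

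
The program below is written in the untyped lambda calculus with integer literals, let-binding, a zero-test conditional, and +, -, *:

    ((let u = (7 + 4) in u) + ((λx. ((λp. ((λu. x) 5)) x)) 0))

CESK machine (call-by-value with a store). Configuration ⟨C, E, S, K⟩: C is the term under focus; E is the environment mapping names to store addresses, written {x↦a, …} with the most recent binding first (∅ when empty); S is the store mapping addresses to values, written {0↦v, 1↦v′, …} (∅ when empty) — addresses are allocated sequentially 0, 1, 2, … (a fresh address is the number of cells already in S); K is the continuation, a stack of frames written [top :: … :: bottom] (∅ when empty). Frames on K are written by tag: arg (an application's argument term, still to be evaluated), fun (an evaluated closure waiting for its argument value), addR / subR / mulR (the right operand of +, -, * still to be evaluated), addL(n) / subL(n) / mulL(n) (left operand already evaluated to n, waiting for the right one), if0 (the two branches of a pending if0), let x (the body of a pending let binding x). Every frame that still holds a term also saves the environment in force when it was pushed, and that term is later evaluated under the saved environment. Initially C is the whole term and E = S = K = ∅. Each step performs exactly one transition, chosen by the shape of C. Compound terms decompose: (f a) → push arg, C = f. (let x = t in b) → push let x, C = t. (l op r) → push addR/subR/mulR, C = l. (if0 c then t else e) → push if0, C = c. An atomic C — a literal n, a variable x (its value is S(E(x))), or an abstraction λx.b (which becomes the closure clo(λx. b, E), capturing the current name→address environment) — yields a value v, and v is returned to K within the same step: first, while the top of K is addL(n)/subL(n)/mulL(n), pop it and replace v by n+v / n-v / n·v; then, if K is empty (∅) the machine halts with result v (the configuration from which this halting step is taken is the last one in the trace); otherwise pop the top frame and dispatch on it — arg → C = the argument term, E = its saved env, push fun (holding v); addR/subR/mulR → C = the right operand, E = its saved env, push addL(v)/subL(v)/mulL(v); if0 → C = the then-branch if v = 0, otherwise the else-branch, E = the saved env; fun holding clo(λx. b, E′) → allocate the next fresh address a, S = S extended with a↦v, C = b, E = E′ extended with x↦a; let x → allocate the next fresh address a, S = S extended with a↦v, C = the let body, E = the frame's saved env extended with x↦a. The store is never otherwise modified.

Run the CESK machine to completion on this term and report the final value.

Answer: 11

Execution trace:
step 0: <C=((let u = (7 + 4) in u) + ((λx. ((λp. ((λu. x) 5)) x)) 0)), E=∅, S=∅, K=∅>
step 1: <C=(let u = (7 + 4) in u), E=∅, S=∅, K=[addR]>
step 2: <C=(7 + 4), E=∅, S=∅, K=[let u :: addR]>
step 3: <C=7, E=∅, S=∅, K=[addR :: let u :: addR]>
step 4: <C=4, E=∅, S=∅, K=[addL(7) :: let u :: addR]>
step 5: <C=u, E={u↦0}, S={0↦11}, K=[addR]>
step 6: <C=((λx. ((λp. ((λu. x) 5)) x)) 0), E=∅, S={0↦11}, K=[addL(11)]>
step 7: <C=(λx. ((λp. ((λu. x) 5)) x)), E=∅, S={0↦11}, K=[arg :: addL(11)]>
step 8: <C=0, E=∅, S={0↦11}, K=[fun :: addL(11)]>
step 9: <C=((λp. ((λu. x) 5)) x), E={x↦1}, S={0↦11, 1↦0}, K=[addL(11)]>
step 10: <C=(λp. ((λu. x) 5)), E={x↦1}, S={0↦11, 1↦0}, K=[arg :: addL(11)]>
step 11: <C=x, E={x↦1}, S={0↦11, 1↦0}, K=[fun :: addL(11)]>
step 12: <C=((λu. x) 5), E={p↦2, x↦1}, S={0↦11, 1↦0, 2↦0}, K=[addL(11)]>
step 13: <C=(λu. x), E={p↦2, x↦1}, S={0↦11, 1↦0, 2↦0}, K=[arg :: addL(11)]>
step 14: <C=5, E={p↦2, x↦1}, S={0↦11, 1↦0, 2↦0}, K=[fun :: addL(11)]>
step 15: <C=x, E={u↦3, p↦2, x↦1}, S={0↦11, 1↦0, 2↦0, 3↦5}, K=[addL(11)]>
→ final value 11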